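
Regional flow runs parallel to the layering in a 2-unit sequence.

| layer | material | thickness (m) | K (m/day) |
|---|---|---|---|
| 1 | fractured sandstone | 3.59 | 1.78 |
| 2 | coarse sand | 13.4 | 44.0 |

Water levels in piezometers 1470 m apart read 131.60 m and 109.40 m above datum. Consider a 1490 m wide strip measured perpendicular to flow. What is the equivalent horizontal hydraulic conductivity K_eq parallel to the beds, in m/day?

35.1

Flow is parallel to layering, so each bed carries its own Darcy discharge and the transmissivities add.
Σ(K_i·b_i) = 1.78×3.59 + 44.0×13.4 = 596.0 m²/day.
Total thickness b = 16.99 m, so K_eq = Σ(K_i·b_i)/b = 35.08 m/day.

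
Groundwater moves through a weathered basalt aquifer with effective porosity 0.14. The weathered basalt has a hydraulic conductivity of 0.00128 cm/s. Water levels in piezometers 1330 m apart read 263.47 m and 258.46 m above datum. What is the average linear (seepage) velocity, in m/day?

0.0298

Convert K: 0.00128 cm/s × 864 = 1.106 m/day.
Hydraulic gradient i = (263.47 − 258.46) / 1330 = 5.01 / 1330 = 0.003767.
Darcy flux q = K · i = 1.106 × 0.003767 = 0.004166 m/day.
Seepage velocity v = q / n_e = 0.004166 / 0.14 = 0.02976 m/day.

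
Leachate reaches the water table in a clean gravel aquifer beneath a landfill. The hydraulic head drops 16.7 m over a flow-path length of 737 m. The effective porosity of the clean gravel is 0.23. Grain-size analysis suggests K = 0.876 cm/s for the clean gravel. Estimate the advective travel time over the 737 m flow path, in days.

9.88

Convert K: 0.876 cm/s × 864 = 756.9 m/day.
Hydraulic gradient i = Δh / L = 16.7 / 737 = 0.02266.
Darcy flux q = K · i = 756.9 × 0.02266 = 17.15 m/day.
Seepage velocity v = q / n_e = 17.15 / 0.23 = 74.57 m/day.
Travel time t = L / v = 737 / 74.57 = 9.884 days.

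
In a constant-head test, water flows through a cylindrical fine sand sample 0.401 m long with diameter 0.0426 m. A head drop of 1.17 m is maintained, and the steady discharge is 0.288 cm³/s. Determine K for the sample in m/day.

5.98

Cross-sectional area A = π·(d/2)² = π × (0.0426/2)² = 0.001425 m².
Convert discharge: 0.288 cm³/s = 2.880e-07 m³/s.
Darcy's law rearranged: K = Q·L / (A·Δh) = 2.880e-07 × 0.401 / (0.001425 × 1.17) = 6.925e-05 m/s = 5.984 m/day.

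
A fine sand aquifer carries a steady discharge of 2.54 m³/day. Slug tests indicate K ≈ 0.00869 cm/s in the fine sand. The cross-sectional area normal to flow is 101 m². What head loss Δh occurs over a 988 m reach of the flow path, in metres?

Convert K: 0.00869 cm/s × 864 = 7.508 m/day.
From Q = K·A·i, i = Q / (K·A) = 2.54 / (7.508 × 101.0) = 0.003349.
Head loss Δh = i · L = 0.003349 × 988 = 3.309 m.

3.31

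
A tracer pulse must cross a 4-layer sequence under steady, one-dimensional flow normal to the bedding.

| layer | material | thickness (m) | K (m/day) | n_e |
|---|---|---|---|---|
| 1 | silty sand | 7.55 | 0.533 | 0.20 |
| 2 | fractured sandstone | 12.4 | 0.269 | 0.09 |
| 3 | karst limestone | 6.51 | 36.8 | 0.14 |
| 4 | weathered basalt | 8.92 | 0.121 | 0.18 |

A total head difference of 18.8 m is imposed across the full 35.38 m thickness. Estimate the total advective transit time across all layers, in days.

With flow normal to the layers, continuity requires the same specific discharge q through every layer.
Σ(b_i/K_i) = 7.55/0.533 + 12.4/0.269 + 6.51/36.8 + 8.92/0.121 = 134.2 d.
q = Δh / Σ(b_i/K_i) = 18.8 / 134.2 = 0.1401 m/day.
In each layer the seepage velocity is v_i = q/n_i, so the layer transit time is t_i = b_i·n_i / q:
  layer 1 (silty sand): t_1 = 7.55 × 0.20 / 0.1401 = 10.78 d
  layer 2 (fractured sandstone): t_2 = 12.4 × 0.09 / 0.1401 = 7.964 d
  layer 3 (karst limestone): t_3 = 6.51 × 0.14 / 0.1401 = 6.504 d
  layer 4 (weathered basalt): t_4 = 8.92 × 0.18 / 0.1401 = 11.46 d
Total t = Σ t_i = 36.70 days.

36.7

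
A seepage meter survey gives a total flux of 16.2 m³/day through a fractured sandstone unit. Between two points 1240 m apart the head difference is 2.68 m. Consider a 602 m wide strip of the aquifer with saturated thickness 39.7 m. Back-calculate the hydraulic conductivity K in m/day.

Cross-sectional area A = 602 × 39.7 = 23899 m².
Hydraulic gradient i = Δh / L = 2.68 / 1240 = 0.002161.
From Q = K·A·i, K = Q / (A·i) = 16.2 / (23899 × 0.002161) = 0.3136 m/day.

0.314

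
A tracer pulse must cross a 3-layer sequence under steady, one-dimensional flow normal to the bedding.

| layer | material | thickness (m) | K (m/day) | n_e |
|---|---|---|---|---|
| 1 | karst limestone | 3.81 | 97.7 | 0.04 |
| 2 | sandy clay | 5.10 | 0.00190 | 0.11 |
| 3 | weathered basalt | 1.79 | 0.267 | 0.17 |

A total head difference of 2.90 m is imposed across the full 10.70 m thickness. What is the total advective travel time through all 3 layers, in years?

With flow normal to the layers, continuity requires the same specific discharge q through every layer.
Σ(b_i/K_i) = 3.81/97.7 + 5.10/0.00190 + 1.79/0.267 = 2691 d.
q = Δh / Σ(b_i/K_i) = 2.90 / 2691 = 0.001078 m/day.
In each layer the seepage velocity is v_i = q/n_i, so the layer transit time is t_i = b_i·n_i / q:
  layer 1 (karst limestone): t_1 = 3.81 × 0.04 / 0.001078 = 141.4 d
  layer 2 (sandy clay): t_2 = 5.10 × 0.11 / 0.001078 = 520.6 d
  layer 3 (weathered basalt): t_3 = 1.79 × 0.17 / 0.001078 = 282.4 d
Total t = Σ t_i = 944.3 days = 2.585 years.

2.59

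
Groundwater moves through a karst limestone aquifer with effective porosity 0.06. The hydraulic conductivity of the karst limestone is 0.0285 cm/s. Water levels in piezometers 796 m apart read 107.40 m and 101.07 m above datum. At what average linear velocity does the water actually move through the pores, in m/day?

Convert K: 0.0285 cm/s × 864 = 24.62 m/day.
Hydraulic gradient i = (107.40 − 101.07) / 796 = 6.33 / 796 = 0.007952.
Darcy flux q = K · i = 24.62 × 0.007952 = 0.1958 m/day.
Seepage velocity v = q / n_e = 0.1958 / 0.06 = 3.264 m/day.

3.26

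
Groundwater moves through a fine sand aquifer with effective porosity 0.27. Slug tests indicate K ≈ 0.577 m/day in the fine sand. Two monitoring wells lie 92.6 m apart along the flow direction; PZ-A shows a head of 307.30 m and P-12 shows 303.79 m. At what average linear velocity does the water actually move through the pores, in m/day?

0.0810

Hydraulic gradient i = (307.30 − 303.79) / 92.6 = 3.51 / 92.6 = 0.03790.
Darcy flux q = K · i = 0.5770 × 0.03790 = 0.02187 m/day.
Seepage velocity v = q / n_e = 0.02187 / 0.27 = 0.08100 m/day.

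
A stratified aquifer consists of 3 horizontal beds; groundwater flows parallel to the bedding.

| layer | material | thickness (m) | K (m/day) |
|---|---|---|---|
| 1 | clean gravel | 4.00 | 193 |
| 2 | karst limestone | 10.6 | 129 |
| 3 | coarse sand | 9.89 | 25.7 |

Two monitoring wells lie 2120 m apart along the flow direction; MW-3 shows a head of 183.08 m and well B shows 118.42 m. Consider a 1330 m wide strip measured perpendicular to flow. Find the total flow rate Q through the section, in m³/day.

97100

Flow is parallel to layering, so each bed carries its own Darcy discharge and the transmissivities add.
Σ(K_i·b_i) = 193×4.00 + 129×10.6 + 25.7×9.89 = 2394 m²/day.
Hydraulic gradient i = (183.08 − 118.42) / 2120 = 64.66 / 2120 = 0.03050.
Q = Σ(K_i·b_i) · W · i = 2394 × 1330 × 0.03050 = 97095 m³/day.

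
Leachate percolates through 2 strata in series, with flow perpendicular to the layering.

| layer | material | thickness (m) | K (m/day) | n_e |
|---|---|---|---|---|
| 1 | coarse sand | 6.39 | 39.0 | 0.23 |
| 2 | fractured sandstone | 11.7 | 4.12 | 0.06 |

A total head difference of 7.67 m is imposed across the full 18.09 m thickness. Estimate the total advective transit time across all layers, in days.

0.850

With flow normal to the layers, continuity requires the same specific discharge q through every layer.
Σ(b_i/K_i) = 6.39/39.0 + 11.7/4.12 = 3.004 d.
q = Δh / Σ(b_i/K_i) = 7.67 / 3.004 = 2.554 m/day.
In each layer the seepage velocity is v_i = q/n_i, so the layer transit time is t_i = b_i·n_i / q:
  layer 1 (coarse sand): t_1 = 6.39 × 0.23 / 2.554 = 0.5755 d
  layer 2 (fractured sandstone): t_2 = 11.7 × 0.06 / 2.554 = 0.2749 d
Total t = Σ t_i = 0.8505 days.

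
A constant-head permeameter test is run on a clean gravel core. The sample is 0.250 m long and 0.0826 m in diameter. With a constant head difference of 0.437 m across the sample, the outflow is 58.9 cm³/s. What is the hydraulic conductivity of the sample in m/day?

Cross-sectional area A = π·(d/2)² = π × (0.0826/2)² = 0.005359 m².
Convert discharge: 58.9 cm³/s = 5.890e-05 m³/s.
Darcy's law rearranged: K = Q·L / (A·Δh) = 5.890e-05 × 0.250 / (0.005359 × 0.437) = 0.006288 m/s = 543.3 m/day.

543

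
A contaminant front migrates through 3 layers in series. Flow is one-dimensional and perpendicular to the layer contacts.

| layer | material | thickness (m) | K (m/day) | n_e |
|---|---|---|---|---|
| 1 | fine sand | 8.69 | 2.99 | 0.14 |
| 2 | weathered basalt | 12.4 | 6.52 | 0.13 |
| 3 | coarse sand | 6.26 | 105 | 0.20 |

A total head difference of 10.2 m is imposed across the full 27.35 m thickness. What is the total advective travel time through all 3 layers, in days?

1.95

With flow normal to the layers, continuity requires the same specific discharge q through every layer.
Σ(b_i/K_i) = 8.69/2.99 + 12.4/6.52 + 6.26/105 = 4.868 d.
q = Δh / Σ(b_i/K_i) = 10.2 / 4.868 = 2.095 m/day.
In each layer the seepage velocity is v_i = q/n_i, so the layer transit time is t_i = b_i·n_i / q:
  layer 1 (fine sand): t_1 = 8.69 × 0.14 / 2.095 = 0.5806 d
  layer 2 (weathered basalt): t_2 = 12.4 × 0.13 / 2.095 = 0.7693 d
  layer 3 (coarse sand): t_3 = 6.26 × 0.20 / 2.095 = 0.5975 d
Total t = Σ t_i = 1.947 days.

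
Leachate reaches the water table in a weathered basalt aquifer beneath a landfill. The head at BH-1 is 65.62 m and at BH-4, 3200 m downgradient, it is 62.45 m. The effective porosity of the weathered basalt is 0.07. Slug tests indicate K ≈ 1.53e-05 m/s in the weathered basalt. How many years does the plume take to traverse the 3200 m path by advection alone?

Convert K: 1.53e-05 m/s × 86400 = 1.322 m/day.
Hydraulic gradient i = (65.62 − 62.45) / 3200 = 3.17 / 3200 = 0.0009906.
Darcy flux q = K · i = 1.322 × 0.0009906 = 0.001310 m/day.
Seepage velocity v = q / n_e = 0.001310 / 0.07 = 0.01871 m/day.
Travel time t = L / v = 3200 / 0.01871 = 1.711e+05 days = 468.3 years.

468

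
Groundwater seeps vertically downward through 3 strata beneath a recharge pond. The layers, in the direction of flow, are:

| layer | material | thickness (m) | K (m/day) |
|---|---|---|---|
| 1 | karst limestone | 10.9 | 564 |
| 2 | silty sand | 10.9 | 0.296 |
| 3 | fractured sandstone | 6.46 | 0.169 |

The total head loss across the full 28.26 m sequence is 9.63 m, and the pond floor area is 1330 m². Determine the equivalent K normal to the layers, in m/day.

0.376

Flow is perpendicular to layering, so the layers act in series and the equivalent K is the thickness-weighted harmonic mean.
Total thickness L = 10.9 + 10.9 + 6.46 = 28.26 m.
Σ(b_i/K_i) = 10.9/564 + 10.9/0.296 + 6.46/0.169 = 75.07 d.
K_eq = L / Σ(b_i/K_i) = 28.26 / 75.07 = 0.3765 m/day.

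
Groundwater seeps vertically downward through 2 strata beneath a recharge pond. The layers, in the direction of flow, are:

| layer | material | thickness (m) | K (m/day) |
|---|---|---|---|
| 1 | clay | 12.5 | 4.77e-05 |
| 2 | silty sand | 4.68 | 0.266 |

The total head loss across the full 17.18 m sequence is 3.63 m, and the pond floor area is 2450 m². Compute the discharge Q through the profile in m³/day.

Flow is perpendicular to layering, so the layers act in series and the equivalent K is the thickness-weighted harmonic mean.
Total thickness L = 12.5 + 4.68 = 17.18 m.
Σ(b_i/K_i) = 12.5/4.77e-05 + 4.68/0.266 = 2.621e+05 d.
K_eq = L / Σ(b_i/K_i) = 17.18 / 2.621e+05 = 6.555e-05 m/day.
Q = K_eq · A · (Δh/L) = 6.555e-05 × 2450 × (3.63/17.18) = 0.03394 m³/day.

0.0339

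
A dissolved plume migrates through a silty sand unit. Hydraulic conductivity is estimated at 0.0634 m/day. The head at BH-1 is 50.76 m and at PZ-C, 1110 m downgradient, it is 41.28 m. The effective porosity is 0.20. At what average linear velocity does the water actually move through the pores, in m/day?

Hydraulic gradient i = (50.76 − 41.28) / 1110 = 9.48 / 1110 = 0.008541.
Darcy flux q = K · i = 0.06340 × 0.008541 = 0.0005415 m/day.
Seepage velocity v = q / n_e = 0.0005415 / 0.20 = 0.002707 m/day.

0.00271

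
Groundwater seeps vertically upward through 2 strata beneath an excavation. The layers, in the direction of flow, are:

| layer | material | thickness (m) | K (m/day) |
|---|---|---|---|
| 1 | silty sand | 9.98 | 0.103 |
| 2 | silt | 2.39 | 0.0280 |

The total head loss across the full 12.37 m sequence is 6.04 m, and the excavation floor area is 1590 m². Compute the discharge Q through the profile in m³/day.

Flow is perpendicular to layering, so the layers act in series and the equivalent K is the thickness-weighted harmonic mean.
Total thickness L = 9.98 + 2.39 = 12.37 m.
Σ(b_i/K_i) = 9.98/0.103 + 2.39/0.0280 = 182.3 d.
K_eq = L / Σ(b_i/K_i) = 12.37 / 182.3 = 0.06787 m/day.
Q = K_eq · A · (Δh/L) = 0.06787 × 1590 × (6.04/12.37) = 52.69 m³/day.

52.7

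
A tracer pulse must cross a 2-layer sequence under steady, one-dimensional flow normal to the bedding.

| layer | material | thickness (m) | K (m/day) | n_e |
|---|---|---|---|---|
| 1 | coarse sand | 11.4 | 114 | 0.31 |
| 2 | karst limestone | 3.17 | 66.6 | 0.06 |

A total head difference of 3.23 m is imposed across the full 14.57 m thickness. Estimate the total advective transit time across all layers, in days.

0.170

With flow normal to the layers, continuity requires the same specific discharge q through every layer.
Σ(b_i/K_i) = 11.4/114 + 3.17/66.6 = 0.1476 d.
q = Δh / Σ(b_i/K_i) = 3.23 / 0.1476 = 21.88 m/day.
In each layer the seepage velocity is v_i = q/n_i, so the layer transit time is t_i = b_i·n_i / q:
  layer 1 (coarse sand): t_1 = 11.4 × 0.31 / 21.88 = 0.1615 d
  layer 2 (karst limestone): t_2 = 3.17 × 0.06 / 21.88 = 0.008691 d
Total t = Σ t_i = 0.1702 days.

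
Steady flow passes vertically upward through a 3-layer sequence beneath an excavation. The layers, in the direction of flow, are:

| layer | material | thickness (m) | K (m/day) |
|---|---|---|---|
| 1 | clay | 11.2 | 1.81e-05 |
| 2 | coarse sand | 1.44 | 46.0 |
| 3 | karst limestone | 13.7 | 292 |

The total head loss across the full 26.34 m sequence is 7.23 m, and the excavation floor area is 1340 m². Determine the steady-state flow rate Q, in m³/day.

Flow is perpendicular to layering, so the layers act in series and the equivalent K is the thickness-weighted harmonic mean.
Total thickness L = 11.2 + 1.44 + 13.7 = 26.34 m.
Σ(b_i/K_i) = 11.2/1.81e-05 + 1.44/46.0 + 13.7/292 = 6.188e+05 d.
K_eq = L / Σ(b_i/K_i) = 26.34 / 6.188e+05 = 4.257e-05 m/day.
Q = K_eq · A · (Δh/L) = 4.257e-05 × 1340 × (7.23/26.34) = 0.01566 m³/day.

0.0157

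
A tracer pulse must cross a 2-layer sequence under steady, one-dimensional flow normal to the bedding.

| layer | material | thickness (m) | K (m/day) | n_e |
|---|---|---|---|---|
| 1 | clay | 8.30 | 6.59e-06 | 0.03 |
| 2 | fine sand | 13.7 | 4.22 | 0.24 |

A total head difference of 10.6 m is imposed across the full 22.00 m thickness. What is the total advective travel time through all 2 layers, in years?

1150

With flow normal to the layers, continuity requires the same specific discharge q through every layer.
Σ(b_i/K_i) = 8.30/6.59e-06 + 13.7/4.22 = 1.259e+06 d.
q = Δh / Σ(b_i/K_i) = 10.6 / 1.259e+06 = 8.416e-06 m/day.
In each layer the seepage velocity is v_i = q/n_i, so the layer transit time is t_i = b_i·n_i / q:
  layer 1 (clay): t_1 = 8.30 × 0.03 / 8.416e-06 = 29586 d
  layer 2 (fine sand): t_2 = 13.7 × 0.24 / 8.416e-06 = 3.907e+05 d
Total t = Σ t_i = 4.203e+05 days = 1151 years.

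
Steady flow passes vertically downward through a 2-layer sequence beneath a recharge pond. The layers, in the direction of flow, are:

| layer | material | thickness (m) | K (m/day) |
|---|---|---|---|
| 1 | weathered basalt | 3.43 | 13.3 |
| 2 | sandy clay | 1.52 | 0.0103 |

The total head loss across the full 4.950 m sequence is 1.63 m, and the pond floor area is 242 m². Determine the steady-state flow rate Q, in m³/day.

2.67

Flow is perpendicular to layering, so the layers act in series and the equivalent K is the thickness-weighted harmonic mean.
Total thickness L = 3.43 + 1.52 = 4.950 m.
Σ(b_i/K_i) = 3.43/13.3 + 1.52/0.0103 = 147.8 d.
K_eq = L / Σ(b_i/K_i) = 4.950 / 147.8 = 0.03348 m/day.
Q = K_eq · A · (Δh/L) = 0.03348 × 242 × (1.63/4.950) = 2.668 m³/day.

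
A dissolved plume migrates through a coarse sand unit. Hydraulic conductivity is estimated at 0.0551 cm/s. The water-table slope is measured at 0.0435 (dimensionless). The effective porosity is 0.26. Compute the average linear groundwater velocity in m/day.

Convert K: 0.0551 cm/s × 864 = 47.61 m/day.
Hydraulic gradient i = 0.0435.
Darcy flux q = K · i = 47.61 × 0.04350 = 2.071 m/day.
Seepage velocity v = q / n_e = 2.071 / 0.26 = 7.965 m/day.

7.96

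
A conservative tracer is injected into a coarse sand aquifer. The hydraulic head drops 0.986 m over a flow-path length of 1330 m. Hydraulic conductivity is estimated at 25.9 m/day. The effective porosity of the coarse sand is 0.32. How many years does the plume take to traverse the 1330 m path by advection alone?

60.7

Hydraulic gradient i = Δh / L = 0.986 / 1330 = 0.0007414.
Darcy flux q = K · i = 25.90 × 0.0007414 = 0.01920 m/day.
Seepage velocity v = q / n_e = 0.01920 / 0.32 = 0.06000 m/day.
Travel time t = L / v = 1330 / 0.06000 = 22165 days = 60.69 years.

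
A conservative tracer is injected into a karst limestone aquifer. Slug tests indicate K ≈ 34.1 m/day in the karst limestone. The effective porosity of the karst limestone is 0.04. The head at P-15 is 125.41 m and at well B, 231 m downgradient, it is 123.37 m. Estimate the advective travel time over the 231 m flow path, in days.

30.7

Hydraulic gradient i = (125.41 − 123.37) / 231 = 2.04 / 231 = 0.008831.
Darcy flux q = K · i = 34.10 × 0.008831 = 0.3011 m/day.
Seepage velocity v = q / n_e = 0.3011 / 0.04 = 7.529 m/day.
Travel time t = L / v = 231 / 7.529 = 30.68 days.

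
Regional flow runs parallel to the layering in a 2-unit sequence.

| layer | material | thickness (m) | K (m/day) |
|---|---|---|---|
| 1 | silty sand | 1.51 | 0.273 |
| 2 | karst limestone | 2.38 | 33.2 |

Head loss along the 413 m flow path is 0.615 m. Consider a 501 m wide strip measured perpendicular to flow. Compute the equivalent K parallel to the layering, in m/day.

Flow is parallel to layering, so each bed carries its own Darcy discharge and the transmissivities add.
Σ(K_i·b_i) = 0.273×1.51 + 33.2×2.38 = 79.43 m²/day.
Total thickness b = 3.890 m, so K_eq = Σ(K_i·b_i)/b = 20.42 m/day.

20.4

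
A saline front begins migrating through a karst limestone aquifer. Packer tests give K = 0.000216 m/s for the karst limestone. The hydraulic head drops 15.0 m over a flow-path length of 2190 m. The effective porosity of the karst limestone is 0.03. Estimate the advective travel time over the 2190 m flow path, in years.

Convert K: 0.000216 m/s × 86400 = 18.66 m/day.
Hydraulic gradient i = Δh / L = 15.0 / 2190 = 0.006849.
Darcy flux q = K · i = 18.66 × 0.006849 = 0.1278 m/day.
Seepage velocity v = q / n_e = 0.1278 / 0.03 = 4.261 m/day.
Travel time t = L / v = 2190 / 4.261 = 514.0 days = 1.407 years.

1.41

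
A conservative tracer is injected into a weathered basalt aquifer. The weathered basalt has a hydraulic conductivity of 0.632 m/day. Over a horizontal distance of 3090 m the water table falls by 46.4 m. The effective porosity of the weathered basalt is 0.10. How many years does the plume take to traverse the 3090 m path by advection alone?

89.1

Hydraulic gradient i = Δh / L = 46.4 / 3090 = 0.01502.
Darcy flux q = K · i = 0.6320 × 0.01502 = 0.009490 m/day.
Seepage velocity v = q / n_e = 0.009490 / 0.10 = 0.09490 m/day.
Travel time t = L / v = 3090 / 0.09490 = 32560 days = 89.14 years.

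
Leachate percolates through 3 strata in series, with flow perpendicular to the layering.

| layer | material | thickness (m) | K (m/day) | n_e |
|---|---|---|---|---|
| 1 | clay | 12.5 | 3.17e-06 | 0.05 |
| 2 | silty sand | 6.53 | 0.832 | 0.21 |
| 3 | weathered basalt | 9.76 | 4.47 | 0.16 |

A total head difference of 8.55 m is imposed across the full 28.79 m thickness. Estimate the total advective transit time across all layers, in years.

With flow normal to the layers, continuity requires the same specific discharge q through every layer.
Σ(b_i/K_i) = 12.5/3.17e-06 + 6.53/0.832 + 9.76/4.47 = 3.943e+06 d.
q = Δh / Σ(b_i/K_i) = 8.55 / 3.943e+06 = 2.168e-06 m/day.
In each layer the seepage velocity is v_i = q/n_i, so the layer transit time is t_i = b_i·n_i / q:
  layer 1 (clay): t_1 = 12.5 × 0.05 / 2.168e-06 = 2.882e+05 d
  layer 2 (silty sand): t_2 = 6.53 × 0.21 / 2.168e-06 = 6.324e+05 d
  layer 3 (weathered basalt): t_3 = 9.76 × 0.16 / 2.168e-06 = 7.202e+05 d
Total t = Σ t_i = 1.641e+06 days = 4493 years.

4490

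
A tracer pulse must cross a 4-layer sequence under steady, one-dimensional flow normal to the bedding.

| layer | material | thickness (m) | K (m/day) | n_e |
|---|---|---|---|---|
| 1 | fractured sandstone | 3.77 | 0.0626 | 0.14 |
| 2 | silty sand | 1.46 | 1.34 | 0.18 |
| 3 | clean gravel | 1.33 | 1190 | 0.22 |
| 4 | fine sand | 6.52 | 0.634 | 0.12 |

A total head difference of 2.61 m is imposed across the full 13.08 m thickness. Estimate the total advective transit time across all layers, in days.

51.2

With flow normal to the layers, continuity requires the same specific discharge q through every layer.
Σ(b_i/K_i) = 3.77/0.0626 + 1.46/1.34 + 1.33/1190 + 6.52/0.634 = 71.60 d.
q = Δh / Σ(b_i/K_i) = 2.61 / 71.60 = 0.03645 m/day.
In each layer the seepage velocity is v_i = q/n_i, so the layer transit time is t_i = b_i·n_i / q:
  layer 1 (fractured sandstone): t_1 = 3.77 × 0.14 / 0.03645 = 14.48 d
  layer 2 (silty sand): t_2 = 1.46 × 0.18 / 0.03645 = 7.209 d
  layer 3 (clean gravel): t_3 = 1.33 × 0.22 / 0.03645 = 8.027 d
  layer 4 (fine sand): t_4 = 6.52 × 0.12 / 0.03645 = 21.46 d
Total t = Σ t_i = 51.18 days.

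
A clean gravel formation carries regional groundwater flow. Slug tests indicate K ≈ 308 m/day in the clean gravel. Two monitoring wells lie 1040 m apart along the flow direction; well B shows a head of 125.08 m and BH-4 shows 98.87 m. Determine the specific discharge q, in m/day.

7.76

Hydraulic gradient i = (125.08 − 98.87) / 1040 = 26.21 / 1040 = 0.02520.
Specific discharge q = K · i = 308.0 × 0.02520 = 7.762 m/day.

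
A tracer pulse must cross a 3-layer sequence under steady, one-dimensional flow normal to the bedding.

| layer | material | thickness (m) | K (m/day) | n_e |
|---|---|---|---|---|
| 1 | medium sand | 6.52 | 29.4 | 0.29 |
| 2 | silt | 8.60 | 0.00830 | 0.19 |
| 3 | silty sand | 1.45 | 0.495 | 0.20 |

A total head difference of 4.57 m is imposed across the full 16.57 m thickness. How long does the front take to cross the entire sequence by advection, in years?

2.38

With flow normal to the layers, continuity requires the same specific discharge q through every layer.
Σ(b_i/K_i) = 6.52/29.4 + 8.60/0.00830 + 1.45/0.495 = 1039 d.
q = Δh / Σ(b_i/K_i) = 4.57 / 1039 = 0.004397 m/day.
In each layer the seepage velocity is v_i = q/n_i, so the layer transit time is t_i = b_i·n_i / q:
  layer 1 (medium sand): t_1 = 6.52 × 0.29 / 0.004397 = 430.0 d
  layer 2 (silt): t_2 = 8.60 × 0.19 / 0.004397 = 371.6 d
  layer 3 (silty sand): t_3 = 1.45 × 0.20 / 0.004397 = 65.95 d
Total t = Σ t_i = 867.6 days = 2.375 years.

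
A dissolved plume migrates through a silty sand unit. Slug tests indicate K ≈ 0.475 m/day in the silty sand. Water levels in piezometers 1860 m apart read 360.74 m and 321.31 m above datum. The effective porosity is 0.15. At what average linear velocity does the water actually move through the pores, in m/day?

Hydraulic gradient i = (360.74 − 321.31) / 1860 = 39.43 / 1860 = 0.02120.
Darcy flux q = K · i = 0.4750 × 0.02120 = 0.01007 m/day.
Seepage velocity v = q / n_e = 0.01007 / 0.15 = 0.06713 m/day.

0.0671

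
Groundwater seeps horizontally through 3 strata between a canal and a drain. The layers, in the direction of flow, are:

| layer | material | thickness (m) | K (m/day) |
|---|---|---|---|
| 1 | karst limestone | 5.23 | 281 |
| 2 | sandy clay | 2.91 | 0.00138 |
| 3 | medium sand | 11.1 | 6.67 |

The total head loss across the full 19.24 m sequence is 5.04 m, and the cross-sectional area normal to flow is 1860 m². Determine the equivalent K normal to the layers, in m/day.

Flow is perpendicular to layering, so the layers act in series and the equivalent K is the thickness-weighted harmonic mean.
Total thickness L = 5.23 + 2.91 + 11.1 = 19.24 m.
Σ(b_i/K_i) = 5.23/281 + 2.91/0.00138 + 11.1/6.67 = 2110 d.
K_eq = L / Σ(b_i/K_i) = 19.24 / 2110 = 0.009117 m/day.

0.00912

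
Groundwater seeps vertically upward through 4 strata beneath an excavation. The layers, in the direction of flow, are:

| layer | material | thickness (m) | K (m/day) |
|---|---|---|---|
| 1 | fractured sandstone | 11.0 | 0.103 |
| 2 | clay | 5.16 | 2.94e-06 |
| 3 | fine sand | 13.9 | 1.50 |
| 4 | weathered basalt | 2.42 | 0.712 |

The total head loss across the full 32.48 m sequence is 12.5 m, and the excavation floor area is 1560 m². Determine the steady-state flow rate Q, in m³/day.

0.0111

Flow is perpendicular to layering, so the layers act in series and the equivalent K is the thickness-weighted harmonic mean.
Total thickness L = 11.0 + 5.16 + 13.9 + 2.42 = 32.48 m.
Σ(b_i/K_i) = 11.0/0.103 + 5.16/2.94e-06 + 13.9/1.50 + 2.42/0.712 = 1.755e+06 d.
K_eq = L / Σ(b_i/K_i) = 32.48 / 1.755e+06 = 1.850e-05 m/day.
Q = K_eq · A · (Δh/L) = 1.850e-05 × 1560 × (12.5/32.48) = 0.01111 m³/day.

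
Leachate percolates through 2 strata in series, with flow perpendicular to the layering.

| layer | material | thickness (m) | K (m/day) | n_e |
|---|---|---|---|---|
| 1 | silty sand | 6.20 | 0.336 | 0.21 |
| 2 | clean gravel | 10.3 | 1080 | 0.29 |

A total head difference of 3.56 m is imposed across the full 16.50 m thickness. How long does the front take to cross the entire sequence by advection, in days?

With flow normal to the layers, continuity requires the same specific discharge q through every layer.
Σ(b_i/K_i) = 6.20/0.336 + 10.3/1080 = 18.46 d.
q = Δh / Σ(b_i/K_i) = 3.56 / 18.46 = 0.1928 m/day.
In each layer the seepage velocity is v_i = q/n_i, so the layer transit time is t_i = b_i·n_i / q:
  layer 1 (silty sand): t_1 = 6.20 × 0.21 / 0.1928 = 6.752 d
  layer 2 (clean gravel): t_2 = 10.3 × 0.29 / 0.1928 = 15.49 d
Total t = Σ t_i = 22.24 days.

22.2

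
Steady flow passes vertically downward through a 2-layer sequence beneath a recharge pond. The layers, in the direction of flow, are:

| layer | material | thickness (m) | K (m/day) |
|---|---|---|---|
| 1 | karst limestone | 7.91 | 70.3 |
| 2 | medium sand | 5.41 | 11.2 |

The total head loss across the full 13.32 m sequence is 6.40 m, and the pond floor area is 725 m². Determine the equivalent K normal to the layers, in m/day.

Flow is perpendicular to layering, so the layers act in series and the equivalent K is the thickness-weighted harmonic mean.
Total thickness L = 7.91 + 5.41 = 13.32 m.
Σ(b_i/K_i) = 7.91/70.3 + 5.41/11.2 = 0.5956 d.
K_eq = L / Σ(b_i/K_i) = 13.32 / 0.5956 = 22.37 m/day.

22.4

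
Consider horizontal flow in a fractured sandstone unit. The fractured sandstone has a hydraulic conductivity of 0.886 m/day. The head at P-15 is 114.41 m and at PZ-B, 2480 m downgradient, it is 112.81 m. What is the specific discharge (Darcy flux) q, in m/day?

Hydraulic gradient i = (114.41 − 112.81) / 2480 = 1.6 / 2480 = 0.0006452.
Specific discharge q = K · i = 0.8860 × 0.0006452 = 0.0005716 m/day.

0.000572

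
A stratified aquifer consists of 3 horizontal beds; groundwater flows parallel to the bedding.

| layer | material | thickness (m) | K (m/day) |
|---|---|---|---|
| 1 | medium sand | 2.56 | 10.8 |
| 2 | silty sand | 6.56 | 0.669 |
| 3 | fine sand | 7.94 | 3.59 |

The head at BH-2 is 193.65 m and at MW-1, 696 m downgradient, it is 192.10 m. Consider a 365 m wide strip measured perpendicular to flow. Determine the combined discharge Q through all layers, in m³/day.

Flow is parallel to layering, so each bed carries its own Darcy discharge and the transmissivities add.
Σ(K_i·b_i) = 10.8×2.56 + 0.669×6.56 + 3.59×7.94 = 60.54 m²/day.
Hydraulic gradient i = (193.65 − 192.10) / 696 = 1.55 / 696 = 0.002227.
Q = Σ(K_i·b_i) · W · i = 60.54 × 365 × 0.002227 = 49.21 m³/day.

49.2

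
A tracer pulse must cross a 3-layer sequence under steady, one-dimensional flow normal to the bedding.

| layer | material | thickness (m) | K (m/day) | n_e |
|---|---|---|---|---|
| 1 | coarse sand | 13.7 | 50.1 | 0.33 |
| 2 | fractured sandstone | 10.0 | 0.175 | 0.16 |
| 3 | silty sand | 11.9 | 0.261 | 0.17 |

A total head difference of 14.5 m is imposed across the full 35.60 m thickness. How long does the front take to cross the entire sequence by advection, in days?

With flow normal to the layers, continuity requires the same specific discharge q through every layer.
Σ(b_i/K_i) = 13.7/50.1 + 10.0/0.175 + 11.9/0.261 = 103.0 d.
q = Δh / Σ(b_i/K_i) = 14.5 / 103.0 = 0.1408 m/day.
In each layer the seepage velocity is v_i = q/n_i, so the layer transit time is t_i = b_i·n_i / q:
  layer 1 (coarse sand): t_1 = 13.7 × 0.33 / 0.1408 = 32.12 d
  layer 2 (fractured sandstone): t_2 = 10.0 × 0.16 / 0.1408 = 11.37 d
  layer 3 (silty sand): t_3 = 11.9 × 0.17 / 0.1408 = 14.37 d
Total t = Σ t_i = 57.86 days.

57.9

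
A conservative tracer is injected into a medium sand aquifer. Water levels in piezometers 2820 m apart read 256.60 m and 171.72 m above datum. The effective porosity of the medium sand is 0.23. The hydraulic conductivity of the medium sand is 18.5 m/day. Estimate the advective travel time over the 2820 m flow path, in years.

3.19

Hydraulic gradient i = (256.60 − 171.72) / 2820 = 84.88 / 2820 = 0.03010.
Darcy flux q = K · i = 18.50 × 0.03010 = 0.5568 m/day.
Seepage velocity v = q / n_e = 0.5568 / 0.23 = 2.421 m/day.
Travel time t = L / v = 2820 / 2.421 = 1165 days = 3.189 years.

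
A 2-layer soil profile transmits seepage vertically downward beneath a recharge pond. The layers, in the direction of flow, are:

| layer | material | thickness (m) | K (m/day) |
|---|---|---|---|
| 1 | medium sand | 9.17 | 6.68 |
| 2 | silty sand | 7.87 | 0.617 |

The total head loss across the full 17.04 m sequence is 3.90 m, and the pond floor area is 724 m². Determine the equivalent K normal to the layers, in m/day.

1.21

Flow is perpendicular to layering, so the layers act in series and the equivalent K is the thickness-weighted harmonic mean.
Total thickness L = 9.17 + 7.87 = 17.04 m.
Σ(b_i/K_i) = 9.17/6.68 + 7.87/0.617 = 14.13 d.
K_eq = L / Σ(b_i/K_i) = 17.04 / 14.13 = 1.206 m/day.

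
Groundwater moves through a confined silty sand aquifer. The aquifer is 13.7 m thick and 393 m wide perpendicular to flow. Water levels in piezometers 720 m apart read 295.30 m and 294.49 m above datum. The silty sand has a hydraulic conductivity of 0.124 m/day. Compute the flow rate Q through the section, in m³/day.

0.751

Cross-sectional area A = 393 × 13.7 = 5384 m².
Hydraulic gradient i = (295.30 − 294.49) / 720 = 0.81 / 720 = 0.001125.
Darcy's law: Q = K · A · i = 0.1240 × 5384 × 0.001125 = 0.7511 m³/day.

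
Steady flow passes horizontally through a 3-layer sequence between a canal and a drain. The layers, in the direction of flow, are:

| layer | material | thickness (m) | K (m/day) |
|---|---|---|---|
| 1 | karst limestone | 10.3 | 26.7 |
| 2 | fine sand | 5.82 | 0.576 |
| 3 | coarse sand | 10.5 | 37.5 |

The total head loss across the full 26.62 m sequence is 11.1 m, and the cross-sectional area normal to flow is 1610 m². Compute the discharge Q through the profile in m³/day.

Flow is perpendicular to layering, so the layers act in series and the equivalent K is the thickness-weighted harmonic mean.
Total thickness L = 10.3 + 5.82 + 10.5 = 26.62 m.
Σ(b_i/K_i) = 10.3/26.7 + 5.82/0.576 + 10.5/37.5 = 10.77 d.
K_eq = L / Σ(b_i/K_i) = 26.62 / 10.77 = 2.472 m/day.
Q = K_eq · A · (Δh/L) = 2.472 × 1610 × (11.1/26.62) = 1659 m³/day.

1660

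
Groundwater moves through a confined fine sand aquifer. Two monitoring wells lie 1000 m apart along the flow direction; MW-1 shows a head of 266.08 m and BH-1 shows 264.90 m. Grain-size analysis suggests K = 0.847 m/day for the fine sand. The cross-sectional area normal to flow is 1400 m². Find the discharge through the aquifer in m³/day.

Hydraulic gradient i = (266.08 − 264.90) / 1000 = 1.18 / 1000 = 0.001180.
Darcy's law: Q = K · A · i = 0.8470 × 1400 × 0.001180 = 1.399 m³/day.

1.40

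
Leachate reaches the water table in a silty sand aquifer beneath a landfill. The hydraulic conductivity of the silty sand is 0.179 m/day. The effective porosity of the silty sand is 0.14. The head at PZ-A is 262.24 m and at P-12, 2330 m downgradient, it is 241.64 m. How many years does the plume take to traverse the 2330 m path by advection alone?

Hydraulic gradient i = (262.24 − 241.64) / 2330 = 20.6 / 2330 = 0.008841.
Darcy flux q = K · i = 0.1790 × 0.008841 = 0.001583 m/day.
Seepage velocity v = q / n_e = 0.001583 / 0.14 = 0.01130 m/day.
Travel time t = L / v = 2330 / 0.01130 = 2.061e+05 days = 564.3 years.

564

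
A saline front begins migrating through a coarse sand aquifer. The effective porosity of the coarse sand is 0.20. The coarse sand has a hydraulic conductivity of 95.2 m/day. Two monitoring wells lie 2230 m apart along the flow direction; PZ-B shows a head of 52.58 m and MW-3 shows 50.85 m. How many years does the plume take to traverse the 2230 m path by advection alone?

Hydraulic gradient i = (52.58 − 50.85) / 2230 = 1.73 / 2230 = 0.0007758.
Darcy flux q = K · i = 95.20 × 0.0007758 = 0.07385 m/day.
Seepage velocity v = q / n_e = 0.07385 / 0.20 = 0.3693 m/day.
Travel time t = L / v = 2230 / 0.3693 = 6039 days = 16.53 years.

16.5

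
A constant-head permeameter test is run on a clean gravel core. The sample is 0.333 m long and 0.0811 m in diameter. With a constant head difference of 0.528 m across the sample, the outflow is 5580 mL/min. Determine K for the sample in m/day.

981

Cross-sectional area A = π·(d/2)² = π × (0.0811/2)² = 0.005166 m².
Convert discharge: 5580 mL/min = 9.300e-05 m³/s.
Darcy's law rearranged: K = Q·L / (A·Δh) = 9.300e-05 × 0.333 / (0.005166 × 0.528) = 0.01135 m/s = 981.0 m/day.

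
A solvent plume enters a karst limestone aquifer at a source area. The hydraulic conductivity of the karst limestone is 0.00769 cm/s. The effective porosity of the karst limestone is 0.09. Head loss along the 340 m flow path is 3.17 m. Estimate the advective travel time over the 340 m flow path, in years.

1.35

Convert K: 0.00769 cm/s × 864 = 6.644 m/day.
Hydraulic gradient i = Δh / L = 3.17 / 340 = 0.009324.
Darcy flux q = K · i = 6.644 × 0.009324 = 0.06195 m/day.
Seepage velocity v = q / n_e = 0.06195 / 0.09 = 0.6883 m/day.
Travel time t = L / v = 340 / 0.6883 = 494.0 days = 1.352 years.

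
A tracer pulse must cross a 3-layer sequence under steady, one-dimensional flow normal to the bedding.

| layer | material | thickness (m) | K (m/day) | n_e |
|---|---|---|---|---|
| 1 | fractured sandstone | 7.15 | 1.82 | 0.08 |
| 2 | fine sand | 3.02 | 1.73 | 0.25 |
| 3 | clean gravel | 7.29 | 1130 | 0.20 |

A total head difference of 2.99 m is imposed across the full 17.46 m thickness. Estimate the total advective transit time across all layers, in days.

With flow normal to the layers, continuity requires the same specific discharge q through every layer.
Σ(b_i/K_i) = 7.15/1.82 + 3.02/1.73 + 7.29/1130 = 5.681 d.
q = Δh / Σ(b_i/K_i) = 2.99 / 5.681 = 0.5263 m/day.
In each layer the seepage velocity is v_i = q/n_i, so the layer transit time is t_i = b_i·n_i / q:
  layer 1 (fractured sandstone): t_1 = 7.15 × 0.08 / 0.5263 = 1.087 d
  layer 2 (fine sand): t_2 = 3.02 × 0.25 / 0.5263 = 1.434 d
  layer 3 (clean gravel): t_3 = 7.29 × 0.20 / 0.5263 = 2.770 d
Total t = Σ t_i = 5.291 days.

5.29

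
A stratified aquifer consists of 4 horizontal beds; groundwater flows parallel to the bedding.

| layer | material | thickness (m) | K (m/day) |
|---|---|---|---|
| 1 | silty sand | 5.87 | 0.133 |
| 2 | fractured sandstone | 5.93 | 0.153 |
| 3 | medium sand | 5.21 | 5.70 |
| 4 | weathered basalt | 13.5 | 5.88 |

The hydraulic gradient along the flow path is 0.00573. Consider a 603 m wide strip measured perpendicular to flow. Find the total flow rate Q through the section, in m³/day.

Flow is parallel to layering, so each bed carries its own Darcy discharge and the transmissivities add.
Σ(K_i·b_i) = 0.133×5.87 + 0.153×5.93 + 5.70×5.21 + 5.88×13.5 = 110.8 m²/day.
Hydraulic gradient i = 0.00573.
Q = Σ(K_i·b_i) · W · i = 110.8 × 603 × 0.005730 = 382.7 m³/day.

383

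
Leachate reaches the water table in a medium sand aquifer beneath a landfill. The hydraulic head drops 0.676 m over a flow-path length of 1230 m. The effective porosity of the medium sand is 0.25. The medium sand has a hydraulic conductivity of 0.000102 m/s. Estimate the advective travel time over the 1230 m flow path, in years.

174

Convert K: 0.000102 m/s × 86400 = 8.813 m/day.
Hydraulic gradient i = Δh / L = 0.676 / 1230 = 0.0005496.
Darcy flux q = K · i = 8.813 × 0.0005496 = 0.004843 m/day.
Seepage velocity v = q / n_e = 0.004843 / 0.25 = 0.01937 m/day.
Travel time t = L / v = 1230 / 0.01937 = 63488 days = 173.8 years.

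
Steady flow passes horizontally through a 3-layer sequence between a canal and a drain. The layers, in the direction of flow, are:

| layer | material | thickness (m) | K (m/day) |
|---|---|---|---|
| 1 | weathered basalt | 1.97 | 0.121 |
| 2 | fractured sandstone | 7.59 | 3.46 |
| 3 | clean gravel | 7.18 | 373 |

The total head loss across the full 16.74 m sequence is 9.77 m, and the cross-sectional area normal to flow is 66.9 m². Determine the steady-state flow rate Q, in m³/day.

Flow is perpendicular to layering, so the layers act in series and the equivalent K is the thickness-weighted harmonic mean.
Total thickness L = 1.97 + 7.59 + 7.18 = 16.74 m.
Σ(b_i/K_i) = 1.97/0.121 + 7.59/3.46 + 7.18/373 = 18.49 d.
K_eq = L / Σ(b_i/K_i) = 16.74 / 18.49 = 0.9052 m/day.
Q = K_eq · A · (Δh/L) = 0.9052 × 66.9 × (9.77/16.74) = 35.34 m³/day.

35.3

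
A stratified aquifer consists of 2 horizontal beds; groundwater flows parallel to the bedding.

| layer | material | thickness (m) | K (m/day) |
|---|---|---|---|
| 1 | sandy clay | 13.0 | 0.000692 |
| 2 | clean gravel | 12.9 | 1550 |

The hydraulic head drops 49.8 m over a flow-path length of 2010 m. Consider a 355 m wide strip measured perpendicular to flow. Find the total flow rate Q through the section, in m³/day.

Flow is parallel to layering, so each bed carries its own Darcy discharge and the transmissivities add.
Σ(K_i·b_i) = 0.000692×13.0 + 1550×12.9 = 19995 m²/day.
Hydraulic gradient i = Δh / L = 49.8 / 2010 = 0.02478.
Q = Σ(K_i·b_i) · W · i = 19995 × 355 × 0.02478 = 1.759e+05 m³/day.

176000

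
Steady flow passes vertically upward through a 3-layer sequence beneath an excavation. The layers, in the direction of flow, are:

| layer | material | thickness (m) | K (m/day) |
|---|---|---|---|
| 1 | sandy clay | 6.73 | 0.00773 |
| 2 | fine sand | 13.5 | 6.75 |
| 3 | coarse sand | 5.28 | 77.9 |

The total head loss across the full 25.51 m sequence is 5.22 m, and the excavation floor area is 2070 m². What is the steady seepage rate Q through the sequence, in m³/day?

12.4

Flow is perpendicular to layering, so the layers act in series and the equivalent K is the thickness-weighted harmonic mean.
Total thickness L = 6.73 + 13.5 + 5.28 = 25.51 m.
Σ(b_i/K_i) = 6.73/0.00773 + 13.5/6.75 + 5.28/77.9 = 872.7 d.
K_eq = L / Σ(b_i/K_i) = 25.51 / 872.7 = 0.02923 m/day.
Q = K_eq · A · (Δh/L) = 0.02923 × 2070 × (5.22/25.51) = 12.38 m³/day.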